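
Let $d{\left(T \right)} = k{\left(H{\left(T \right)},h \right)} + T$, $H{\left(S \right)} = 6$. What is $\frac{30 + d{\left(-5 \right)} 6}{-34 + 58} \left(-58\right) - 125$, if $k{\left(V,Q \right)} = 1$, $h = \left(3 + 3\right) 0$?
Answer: $- \frac{279}{2} \approx -139.5$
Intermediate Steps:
$h = 0$ ($h = 6 \cdot 0 = 0$)
$d{\left(T \right)} = 1 + T$
$\frac{30 + d{\left(-5 \right)} 6}{-34 + 58} \left(-58\right) - 125 = \frac{30 + \left(1 - 5\right) 6}{-34 + 58} \left(-58\right) - 125 = \frac{30 - 24}{24} \left(-58\right) - 125 = \left(30 - 24\right) \frac{1}{24} \left(-58\right) - 125 = 6 \cdot \frac{1}{24} \left(-58\right) - 125 = \frac{1}{4} \left(-58\right) - 125 = - \frac{29}{2} - 125 = - \frac{279}{2}$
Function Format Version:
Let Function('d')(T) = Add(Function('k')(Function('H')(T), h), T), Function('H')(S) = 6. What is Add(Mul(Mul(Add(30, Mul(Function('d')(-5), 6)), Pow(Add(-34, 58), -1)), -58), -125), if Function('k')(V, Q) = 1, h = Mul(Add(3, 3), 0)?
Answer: Rational(-279, 2) ≈ -139.50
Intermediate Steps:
h = 0 (h = Mul(6, 0) = 0)
Function('d')(T) = Add(1, T)
Add(Mul(Mul(Add(30, Mul(Function('d')(-5), 6)), Pow(Add(-34, 58), -1)), -58), -125) = Add(Mul(Mul(Add(30, Mul(Add(1, -5), 6)), Pow(Add(-34, 58), -1)), -58), -125) = Add(Mul(Mul(Add(30, Mul(-4, 6)), Pow(24, -1)), -58), -125) = Add(Mul(Mul(Add(30, -24), Rational(1, 24)), -58), -125) = Add(Mul(Mul(6, Rational(1, 24)), -58), -125) = Add(Mul(Rational(1, 4), -58), -125) = Add(Rational(-29, 2), -125) = Rational(-279, 2)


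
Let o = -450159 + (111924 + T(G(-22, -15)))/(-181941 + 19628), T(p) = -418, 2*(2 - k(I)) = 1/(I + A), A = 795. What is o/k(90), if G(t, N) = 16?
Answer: -129328181613210/574425707 ≈ -2.2514e+5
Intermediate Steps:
k(I) = 2 - 1/(2*(795 + I)) (k(I) = 2 - 1/(2*(I + 795)) = 2 - 1/(2*(795 + I)))
o = -73066769273/162313 (o = -450159 + (111924 - 418)/(-181941 + 19628) = -450159 + 111506/(-162313) = -450159 + 111506*(-1/162313) = -450159 - 111506/162313 = -73066769273/162313 ≈ -4.5016e+5)
o/k(90) = -73066769273*2*(795 + 90)/(3179 + 4*90)/162313 = -73066769273*1770/(3179 + 360)/162313 = -73066769273/(162313*((½)*(1/885)*3539)) = -73066769273/(162313*3539/1770) = -73066769273/162313*1770/3539 = -129328181613210/574425707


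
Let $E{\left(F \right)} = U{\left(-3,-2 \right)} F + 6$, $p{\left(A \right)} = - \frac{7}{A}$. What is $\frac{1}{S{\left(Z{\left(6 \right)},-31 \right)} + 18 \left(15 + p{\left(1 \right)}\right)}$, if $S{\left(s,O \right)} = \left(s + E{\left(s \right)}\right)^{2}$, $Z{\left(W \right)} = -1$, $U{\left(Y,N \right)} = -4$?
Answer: $\frac{1}{225} \approx 0.0044444$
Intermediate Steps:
$E{\left(F \right)} = 6 - 4 F$ ($E{\left(F \right)} = - 4 F + 6 = 6 - 4 F$)
$S{\left(s,O \right)} = \left(6 - 3 s\right)^{2}$ ($S{\left(s,O \right)} = \left(s - \left(-6 + 4 s\right)\right)^{2} = \left(6 - 3 s\right)^{2}$)
$\frac{1}{S{\left(Z{\left(6 \right)},-31 \right)} + 18 \left(15 + p{\left(1 \right)}\right)} = \frac{1}{9 \left(2 - -1\right)^{2} + 18 \left(15 - \frac{7}{1}\right)} = \frac{1}{9 \left(2 + 1\right)^{2} + 18 \left(15 - 7\right)} = \frac{1}{9 \cdot 3^{2} + 18 \left(15 - 7\right)} = \frac{1}{9 \cdot 9 + 18 \cdot 8} = \frac{1}{81 + 144} = \frac{1}{225}$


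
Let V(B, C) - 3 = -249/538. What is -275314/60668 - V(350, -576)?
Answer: -28866344/4079923 ≈ -7.0752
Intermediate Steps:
V(B, C) = 1365/538 (V(B, C) = 3 - 249/538 = 1365/538)
-275314/60668 - V(350, -576) = -275314/60668 - 1*1365/538 = -275314*1/60668 - 1365/538 = -137657/30334 - 1365/538 = -28866344/4079923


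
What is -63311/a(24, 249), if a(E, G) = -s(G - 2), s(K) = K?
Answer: 63311/247 ≈ 256.32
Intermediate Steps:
a(E, G) = 2 - G (a(E, G) = -(G - 2) = -(-2 + G) = 2 - G)
-63311/a(24, 249) = -63311/(2 - 1*249) = -63311/(2 - 249) = -63311/(-247) = -63311*(-1/247) = 63311/247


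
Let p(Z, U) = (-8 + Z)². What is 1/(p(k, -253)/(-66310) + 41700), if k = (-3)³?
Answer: 13262/553025155 ≈ 2.3981e-5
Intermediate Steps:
k = -27
1/(p(k, -253)/(-66310) + 41700) = 1/((-8 - 27)²/(-66310) + 41700) = 1/((-35)²*(-1/66310) + 41700) = 1/(1225*(-1/66310) + 41700) = 1/(-245/13262 + 41700) = 1/(553025155/13262) = 13262/553025155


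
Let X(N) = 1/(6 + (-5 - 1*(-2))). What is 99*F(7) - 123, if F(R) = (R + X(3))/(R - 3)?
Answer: 117/2 ≈ 58.500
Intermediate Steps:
X(N) = 1/3 (X(N) = 1/(6 + (-5 + 2)) = 1/(6 - 3) = 1/3)
F(R) = (1/3 + R)/(-3 + R) (F(R) = (R + 1/3)/(R - 3) = (1/3 + R)/(-3 + R))
99*F(7) - 123 = 99*((1/3 + 7)/(-3 + 7)) - 123 = 99*((22/3)/4) - 123 = 99*((1/4)*(22/3)) - 123 = 99*(11/6) - 123 = 363/2 - 123 = 117/2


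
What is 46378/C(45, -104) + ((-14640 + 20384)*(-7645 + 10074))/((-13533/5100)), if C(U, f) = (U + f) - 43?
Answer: -3486335057/663 ≈ -5.2584e+6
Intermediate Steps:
C(U, f) = -43 + U + f
46378/C(45, -104) + ((-14640 + 20384)*(-7645 + 10074))/((-13533/5100)) = 46378/(-43 + 45 - 104) + ((-14640 + 20384)*(-7645 + 10074))/((-13533/5100)) = 46378/(-102) + (5744*2429)/((-13533*1/5100)) = 46378*(-1/102) + 13952176/(-4511/1700) = -23189/51 + 13952176*(-1700/4511) = -23189/51 - 68353600/13 = -3486335057/663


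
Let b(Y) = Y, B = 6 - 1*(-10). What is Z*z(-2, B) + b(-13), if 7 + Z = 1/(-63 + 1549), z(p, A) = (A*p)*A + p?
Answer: 2663398/743 ≈ 3584.7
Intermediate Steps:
B = 16 (B = 6 + 10 = 16)
z(p, A) = p + p*A² (z(p, A) = p*A² + p = p + p*A²)
Z = -10401/1486 (Z = -7 + 1/(-63 + 1549) = -7 + 1/1486 = -10401/1486 ≈ -6.9993)
Z*z(-2, B) + b(-13) = -(-10401)*(1 + 16²)/743 - 13 = -(-10401)*(1 + 256)/743 - 13 = -(-10401)*257/743 - 13 = -10401/1486*(-514) - 13 = 2673057/743 - 13 = 2663398/743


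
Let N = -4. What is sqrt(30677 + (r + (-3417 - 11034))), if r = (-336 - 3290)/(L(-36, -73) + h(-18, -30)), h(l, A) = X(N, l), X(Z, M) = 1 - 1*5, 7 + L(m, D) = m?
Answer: 2*sqrt(9003414)/47 ≈ 127.68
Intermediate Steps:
L(m, D) = -7 + m
X(Z, M) = -4 (X(Z, M) = 1 - 5 = -4)
h(l, A) = -4
r = 3626/47 (r = (-336 - 3290)/((-7 - 36) - 4) = -3626/(-43 - 4) = -3626/(-47) = -3626*(-1/47) = 3626/47 ≈ 77.149)
sqrt(30677 + (r + (-3417 - 11034))) = sqrt(30677 + (3626/47 + (-3417 - 11034))) = sqrt(30677 + (3626/47 - 14451)) = sqrt(30677 - 675571/47) = sqrt(766248/47) = 2*sqrt(9003414)/47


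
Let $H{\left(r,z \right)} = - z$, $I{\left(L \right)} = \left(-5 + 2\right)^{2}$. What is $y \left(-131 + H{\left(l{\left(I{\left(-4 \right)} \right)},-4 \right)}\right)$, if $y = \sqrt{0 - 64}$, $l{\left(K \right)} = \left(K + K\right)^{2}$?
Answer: $- 1016 i \approx - 1016.0 i$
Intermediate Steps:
$I{\left(L \right)} = 9$ ($I{\left(L \right)} = \left(-3\right)^{2} = 9$)
$l{\left(K \right)} = 4 K^{2}$ ($l{\left(K \right)} = \left(2 K\right)^{2} = 4 K^{2}$)
$y = 8 i$ ($y = \sqrt{-64} = 8 i \approx 8.0 i$)
$y \left(-131 + H{\left(l{\left(I{\left(-4 \right)} \right)},-4 \right)}\right) = 8 i \left(-131 - -4\right) = 8 i \left(-131 + 4\right) = 8 i \left(-127\right) = - 1016 i$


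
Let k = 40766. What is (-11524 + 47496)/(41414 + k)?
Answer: 8993/20545 ≈ 0.43772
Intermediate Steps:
(-11524 + 47496)/(41414 + k) = (-11524 + 47496)/(41414 + 40766) = 35972/82180 = 35972*(1/82180) = 8993/20545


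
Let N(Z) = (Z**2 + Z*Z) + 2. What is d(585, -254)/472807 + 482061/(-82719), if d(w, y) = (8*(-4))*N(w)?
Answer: -679890578281/13036707411 ≈ -52.152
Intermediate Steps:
N(Z) = 2 + 2*Z**2 (N(Z) = (Z**2 + Z**2) + 2 = 2*Z**2 + 2 = 2 + 2*Z**2)
d(w, y) = -64 - 64*w**2 (d(w, y) = (8*(-4))*(2 + 2*w**2) = -32*(2 + 2*w**2) = -64 - 64*w**2)
d(585, -254)/472807 + 482061/(-82719) = (-64 - 64*585**2)/472807 + 482061/(-82719) = (-64 - 64*342225)*(1/472807) + 482061*(-1/82719) = (-64 - 21902400)*(1/472807) - 160687/27573 = -21902464*1/472807 - 160687/27573 = -21902464/472807 - 160687/27573 = -679890578281/13036707411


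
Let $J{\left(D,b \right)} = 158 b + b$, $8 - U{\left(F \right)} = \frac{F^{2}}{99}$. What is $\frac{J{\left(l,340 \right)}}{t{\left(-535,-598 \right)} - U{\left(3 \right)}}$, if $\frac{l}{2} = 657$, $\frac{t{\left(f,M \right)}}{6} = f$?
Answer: $- \frac{198220}{11799} \approx -16.8$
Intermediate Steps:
$t{\left(f,M \right)} = 6 f$
$l = 1314$ ($l = 2 \cdot 657 = 1314$)
$U{\left(F \right)} = 8 - \frac{F^{2}}{99}$
$J{\left(D,b \right)} = 159 b$
$\frac{J{\left(l,340 \right)}}{t{\left(-535,-598 \right)} - U{\left(3 \right)}} = \frac{159 \cdot 340}{6 \left(-535\right) - \left(8 - \frac{3^{2}}{99}\right)} = \frac{54060}{-3210 - \left(8 - \frac{1}{11}\right)} = \frac{54060}{-3210 - \frac{87}{11}} = \frac{54060}{- \frac{35397}{11}} = 54060 \left(- \frac{11}{35397}\right) = - \frac{198220}{11799}$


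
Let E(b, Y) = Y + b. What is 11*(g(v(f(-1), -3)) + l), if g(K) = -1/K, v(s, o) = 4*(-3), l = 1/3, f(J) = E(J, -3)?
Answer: 55/12 ≈ 4.5833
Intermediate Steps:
f(J) = -3 + J
l = ⅓ ≈ 0.33333
v(s, o) = -12
11*(g(v(f(-1), -3)) + l) = 11*(-1/(-12) + ⅓) = 11*(-1*(-1/12) + ⅓) = 11*(1/12 + ⅓) = 11*(5/12) = 55/12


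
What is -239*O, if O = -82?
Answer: 19598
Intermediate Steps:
-239*O = -239*(-82) = 19598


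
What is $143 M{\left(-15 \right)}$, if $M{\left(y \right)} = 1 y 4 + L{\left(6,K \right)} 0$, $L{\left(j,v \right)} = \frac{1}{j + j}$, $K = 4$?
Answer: $-8580$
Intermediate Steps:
$L{\left(j,v \right)} = \frac{1}{2 j}$
$M{\left(y \right)} = 4 y$ ($M{\left(y \right)} = 1 y 4 + \frac{1}{2 \cdot 6} \cdot 0 = y 4 + \frac{1}{2} \cdot \frac{1}{6} \cdot 0 = 4 y + \frac{1}{12} \cdot 0 = 4 y + 0 = 4 y$)
$143 M{\left(-15 \right)} = 143 \cdot 4 \left(-15\right) = 143 \left(-60\right) = -8580$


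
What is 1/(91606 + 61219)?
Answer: 1/152825 ≈ 6.5434e-6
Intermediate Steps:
1/(91606 + 61219) = 1/152825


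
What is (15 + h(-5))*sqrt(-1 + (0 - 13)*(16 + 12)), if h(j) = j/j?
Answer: 16*I*sqrt(365) ≈ 305.68*I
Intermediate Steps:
h(j) = 1
(15 + h(-5))*sqrt(-1 + (0 - 13)*(16 + 12)) = (15 + 1)*sqrt(-1 + (0 - 13)*(16 + 12)) = 16*sqrt(-1 - 13*28) = 16*sqrt(-1 - 364) = 16*sqrt(-365) = 16*(I*sqrt(365)) = 16*I*sqrt(365)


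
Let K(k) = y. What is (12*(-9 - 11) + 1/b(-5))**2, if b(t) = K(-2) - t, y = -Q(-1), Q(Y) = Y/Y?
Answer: 919681/16 ≈ 57480.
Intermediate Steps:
Q(Y) = 1
y = -1 (y = -1*1 = -1)
K(k) = -1
b(t) = -1 - t
(12*(-9 - 11) + 1/b(-5))**2 = (12*(-9 - 11) + 1/(-1 - 1*(-5)))**2 = (12*(-20) + 1/(-1 + 5))**2 = (-240 + 1/4)**2 = (-959/4)**2 = 919681/16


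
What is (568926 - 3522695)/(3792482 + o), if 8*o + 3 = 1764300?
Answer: -23630152/32104153 ≈ -0.73605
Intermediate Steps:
o = 1764297/8 (o = -3/8 + (1/8)*1764300 = -3/8 + 441075/2 = 1764297/8 ≈ 2.2054e+5)
(568926 - 3522695)/(3792482 + o) = (568926 - 3522695)/(3792482 + 1764297/8) = -2953769/32104153/8 = -2953769*8/32104153 = -23630152/32104153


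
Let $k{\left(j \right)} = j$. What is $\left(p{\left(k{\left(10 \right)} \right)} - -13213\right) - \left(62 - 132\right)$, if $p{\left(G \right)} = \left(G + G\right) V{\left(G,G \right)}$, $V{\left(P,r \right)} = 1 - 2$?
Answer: $13263$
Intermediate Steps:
$V{\left(P,r \right)} = -1$
$p{\left(G \right)} = - 2 G$ ($p{\left(G \right)} = \left(G + G\right) \left(-1\right) = 2 G \left(-1\right) = - 2 G$)
$\left(p{\left(k{\left(10 \right)} \right)} - -13213\right) - \left(62 - 132\right) = \left(\left(-2\right) 10 - -13213\right) - \left(62 - 132\right) = \left(-20 + 13213\right) - \left(62 - 132\right) = 13193 - -70 = 13193 + 70 = 13263$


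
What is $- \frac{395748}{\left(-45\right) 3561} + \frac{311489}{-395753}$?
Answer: $\frac{11855989271}{7046382165} \approx 1.6826$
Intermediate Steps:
$- \frac{395748}{\left(-45\right) 3561} + \frac{311489}{-395753} = - \frac{395748}{-160245} + 311489 \left(- \frac{1}{395753}\right) = \left(-395748\right) \left(- \frac{1}{160245}\right) - \frac{311489}{395753} = \frac{43972}{17805} - \frac{311489}{395753} = \frac{11855989271}{7046382165}$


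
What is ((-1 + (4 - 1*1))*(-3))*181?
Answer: -1086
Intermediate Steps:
((-1 + (4 - 1*1))*(-3))*181 = ((-1 + (4 - 1))*(-3))*181 = ((-1 + 3)*(-3))*181 = (2*(-3))*181 = -6*181 = -1086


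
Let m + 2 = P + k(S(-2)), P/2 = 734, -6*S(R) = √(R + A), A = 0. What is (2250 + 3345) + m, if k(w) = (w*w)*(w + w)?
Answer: 7061 + I*√2/54 ≈ 7061.0 + 0.026189*I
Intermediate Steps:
S(R) = -√R/6 (S(R) = -√(R + 0)/6 = -√R/6)
k(w) = 2*w³ (k(w) = w²*(2*w) = 2*w³)
P = 1468 (P = 2*734 = 1468)
m = 1466 + I*√2/54 (m = -2 + (1468 + 2*(-I*√2/6)³) = -2 + (1468 + 2*(I*√2/108)) = -2 + (1468 + I*√2/54) = 1466 + I*√2/54 ≈ 1466.0 + 0.026189*I)
(2250 + 3345) + m = (2250 + 3345) + (1466 + I*√2/54) = 5595 + (1466 + I*√2/54) = 7061 + I*√2/54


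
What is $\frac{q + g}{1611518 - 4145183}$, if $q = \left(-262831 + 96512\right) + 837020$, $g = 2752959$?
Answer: $- \frac{228244}{168911} \approx -1.3513$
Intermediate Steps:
$q = 670701$ ($q = -166319 + 837020 = 670701$)
$\frac{q + g}{1611518 - 4145183} = \frac{670701 + 2752959}{1611518 - 4145183} = \frac{3423660}{-2533665} = 3423660 \left(- \frac{1}{2533665}\right) = - \frac{228244}{168911}$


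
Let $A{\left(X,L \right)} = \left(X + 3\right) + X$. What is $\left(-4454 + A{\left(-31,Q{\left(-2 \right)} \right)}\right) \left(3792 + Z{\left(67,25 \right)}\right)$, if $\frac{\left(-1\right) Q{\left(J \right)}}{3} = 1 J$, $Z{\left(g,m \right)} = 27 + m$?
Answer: $-17347972$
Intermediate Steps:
$Q{\left(J \right)} = - 3 J$ ($Q{\left(J \right)} = - 3 \cdot 1 J = - 3 J$)
$A{\left(X,L \right)} = 3 + 2 X$ ($A{\left(X,L \right)} = \left(3 + X\right) + X = 3 + 2 X$)
$\left(-4454 + A{\left(-31,Q{\left(-2 \right)} \right)}\right) \left(3792 + Z{\left(67,25 \right)}\right) = \left(-4454 + \left(3 + 2 \left(-31\right)\right)\right) \left(3792 + \left(27 + 25\right)\right) = \left(-4454 + \left(3 - 62\right)\right) \left(3792 + 52\right) = \left(-4454 - 59\right) 3844 = \left(-4513\right) 3844 = -17347972$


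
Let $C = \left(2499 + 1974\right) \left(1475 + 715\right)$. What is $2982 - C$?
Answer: $-9792888$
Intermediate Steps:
$C = 9795870$ ($C = 4473 \cdot 2190 = 9795870$)
$2982 - C = 2982 - 9795870 = -9792888$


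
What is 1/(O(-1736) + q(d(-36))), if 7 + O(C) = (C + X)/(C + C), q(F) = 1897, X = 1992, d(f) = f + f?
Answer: 217/410114 ≈ 0.00052912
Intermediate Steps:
d(f) = 2*f
O(C) = -7 + (1992 + C)/(2*C) (O(C) = -7 + (C + 1992)/(C + C) = -7 + (1992 + C)/((2*C)) = -7 + (1992 + C)*(1/(2*C)) = -7 + (1992 + C)/(2*C))
1/(O(-1736) + q(d(-36))) = 1/((-13/2 + 996/(-1736)) + 1897) = 1/((-13/2 + 996*(-1/1736)) + 1897) = 1/((-13/2 - 249/434) + 1897) = 1/(-1535/217 + 1897) = 1/(410114/217) = 217/410114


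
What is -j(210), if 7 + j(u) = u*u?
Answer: -44093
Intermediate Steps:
j(u) = -7 + u**2 (j(u) = -7 + u*u = -7 + u**2)
-j(210) = -(-7 + 210**2) = -(-7 + 44100) = -1*44093 = -44093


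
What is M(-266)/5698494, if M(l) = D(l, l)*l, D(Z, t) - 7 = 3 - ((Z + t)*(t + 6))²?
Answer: 282734686430/316583 ≈ 8.9308e+5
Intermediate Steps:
D(Z, t) = 10 - (6 + t)²*(Z + t)² (D(Z, t) = 7 + (3 - ((Z + t)*(t + 6))²) = 7 + (3 - ((Z + t)*(6 + t))²) = 7 + (3 - ((6 + t)*(Z + t))²) = 7 + (3 - (6 + t)²*(Z + t)²) = 10 - (6 + t)²*(Z + t)²)
M(l) = l*(10 - 4*l²*(6 + l)²) (M(l) = (10 - (6 + l)²*(l + l)²)*l = (10 - (6 + l)²*(2*l)²)*l = (10 - (6 + l)²*4*l²)*l = (10 - 4*l²*(6 + l)²)*l = l*(10 - 4*l²*(6 + l)²))
M(-266)/5698494 = (10*(-266) - 4*(-266)³*(6 - 266)²)/5698494 = (-2660 - 4*(-18821096)*(-260)²)*(1/5698494) = (-2660 - 4*(-18821096)*67600)*(1/5698494) = (-2660 + 5089224358400)*(1/5698494) = 5089224355740*(1/5698494) = 282734686430/316583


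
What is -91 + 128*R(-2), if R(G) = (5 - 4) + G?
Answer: -219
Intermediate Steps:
R(G) = 1 + G
-91 + 128*R(-2) = -91 + 128*(1 - 2) = -91 + 128*(-1) = -91 - 128 = -219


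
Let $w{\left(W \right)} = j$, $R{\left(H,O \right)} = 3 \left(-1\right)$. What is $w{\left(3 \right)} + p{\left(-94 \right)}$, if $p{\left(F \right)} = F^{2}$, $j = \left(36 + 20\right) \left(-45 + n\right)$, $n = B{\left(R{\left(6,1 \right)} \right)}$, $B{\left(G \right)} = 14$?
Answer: $7100$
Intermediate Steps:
$R{\left(H,O \right)} = -3$
$n = 14$
$j = -1736$ ($j = \left(36 + 20\right) \left(-45 + 14\right) = 56 \left(-31\right) = -1736$)
$w{\left(W \right)} = -1736$
$w{\left(3 \right)} + p{\left(-94 \right)} = -1736 + \left(-94\right)^{2} = -1736 + 8836 = 7100$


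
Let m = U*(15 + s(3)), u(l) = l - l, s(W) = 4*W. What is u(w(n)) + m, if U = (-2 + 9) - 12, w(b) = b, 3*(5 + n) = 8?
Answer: -135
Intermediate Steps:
n = -7/3 (n = -5 + (1/3)*8 = -5 + 8/3 = -7/3 ≈ -2.3333)
U = -5 (U = 7 - 12 = -5)
u(l) = 0
m = -135 (m = -5*(15 + 4*3) = -5*(15 + 12) = -5*27 = -135)
u(w(n)) + m = 0 - 135 = -135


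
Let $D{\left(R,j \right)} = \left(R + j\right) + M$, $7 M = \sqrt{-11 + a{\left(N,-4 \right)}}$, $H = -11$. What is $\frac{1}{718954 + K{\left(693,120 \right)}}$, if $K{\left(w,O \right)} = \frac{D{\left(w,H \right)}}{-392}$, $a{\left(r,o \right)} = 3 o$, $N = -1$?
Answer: $\frac{5413376925488}{3891959575916220027} + \frac{2744 i \sqrt{23}}{3891959575916220027} \approx 1.3909 \cdot 10^{-6} + 3.3813 \cdot 10^{-15} i$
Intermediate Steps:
$M = \frac{i \sqrt{23}}{7}$ ($M = \frac{\sqrt{-11 + 3 \left(-4\right)}}{7} = \frac{\sqrt{-11 - 12}}{7} = \frac{\sqrt{-23}}{7} = \frac{i \sqrt{23}}{7} \approx 0.68512 i$)
$D{\left(R,j \right)} = R + j + \frac{i \sqrt{23}}{7}$ ($D{\left(R,j \right)} = \left(R + j\right) + \frac{i \sqrt{23}}{7} = R + j + \frac{i \sqrt{23}}{7}$)
$K{\left(w,O \right)} = \frac{11}{392} - \frac{w}{392} - \frac{i \sqrt{23}}{2744}$ ($K{\left(w,O \right)} = \frac{w - 11 + \frac{i \sqrt{23}}{7}}{-392} = \left(-11 + w + \frac{i \sqrt{23}}{7}\right) \left(- \frac{1}{392}\right) = \frac{11}{392} - \frac{w}{392} - \frac{i \sqrt{23}}{2744}$)
$\frac{1}{718954 + K{\left(693,120 \right)}} = \frac{1}{718954 - \left(\frac{341}{196} + \frac{i \sqrt{23}}{2744}\right)} = \frac{1}{\frac{140914643}{196} - \frac{i \sqrt{23}}{2744}}$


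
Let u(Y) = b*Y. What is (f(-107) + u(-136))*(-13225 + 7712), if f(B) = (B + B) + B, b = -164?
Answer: -121192279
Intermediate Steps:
u(Y) = -164*Y
f(B) = 3*B (f(B) = 2*B + B = 3*B)
(f(-107) + u(-136))*(-13225 + 7712) = (3*(-107) - 164*(-136))*(-13225 + 7712) = (-321 + 22304)*(-5513) = 21983*(-5513) = -121192279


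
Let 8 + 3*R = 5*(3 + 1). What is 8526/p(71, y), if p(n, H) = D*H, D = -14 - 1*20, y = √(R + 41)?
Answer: -1421*√5/85 ≈ -37.382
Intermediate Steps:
R = 4 (R = -8/3 + (5*(3 + 1))/3 = -8/3 + (5*4)/3 = -8/3 + (⅓)*20 = -8/3 + 20/3 = 4)
y = 3*√5 (y = √(4 + 41) = √45 = 3*√5 ≈ 6.7082)
D = -34 (D = -14 - 20 = -34)
p(n, H) = -34*H
8526/p(71, y) = 8526/((-102*√5)) = 8526*(-√5/510) = -1421*√5/85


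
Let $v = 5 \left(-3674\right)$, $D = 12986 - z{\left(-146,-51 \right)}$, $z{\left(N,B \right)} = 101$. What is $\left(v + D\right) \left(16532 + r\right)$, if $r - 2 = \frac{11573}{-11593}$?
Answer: $- \frac{1051293983165}{11593} \approx -9.0684 \cdot 10^{7}$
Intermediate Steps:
$r = \frac{11613}{11593}$ ($r = 2 + \frac{11573}{-11593} = 2 + 11573 \left(- \frac{1}{11593}\right) = 2 - \frac{11573}{11593} = \frac{11613}{11593} \approx 1.0017$)
$D = 12885$ ($D = 12986 - 101 = 12885$)
$v = -18370$
$\left(v + D\right) \left(16532 + r\right) = \left(-18370 + 12885\right) \left(16532 + \frac{11613}{11593}\right) = \left(-5485\right) \frac{191667089}{11593} = - \frac{1051293983165}{11593}$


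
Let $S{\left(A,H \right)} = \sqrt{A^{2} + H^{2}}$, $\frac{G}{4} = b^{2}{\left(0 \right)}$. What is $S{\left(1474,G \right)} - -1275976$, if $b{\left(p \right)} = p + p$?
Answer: $1277450$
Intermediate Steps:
$b{\left(p \right)} = 2 p$
$G = 0$ ($G = 4 \left(2 \cdot 0\right)^{2} = 4 \cdot 0^{2} = 4 \cdot 0 = 0$)
$S{\left(1474,G \right)} - -1275976 = \sqrt{1474^{2} + 0^{2}} - -1275976 = \sqrt{2172676 + 0} + 1275976 = \sqrt{2172676} + 1275976 = 1474 + 1275976 = 1277450$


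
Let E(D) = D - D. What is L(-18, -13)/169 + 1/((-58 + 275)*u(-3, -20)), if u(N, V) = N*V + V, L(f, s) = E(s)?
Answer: 1/8680 ≈ 0.00011521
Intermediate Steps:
E(D) = 0
L(f, s) = 0
u(N, V) = V + N*V
L(-18, -13)/169 + 1/((-58 + 275)*u(-3, -20)) = 0/169 + 1/((-58 + 275)*((-20*(1 - 3)))) = 0*(1/169) + 1/(217*((-20*(-2)))) = 0 + (1/217)/40 = 0 + (1/217)*(1/40) = 0 + 1/8680 = 1/8680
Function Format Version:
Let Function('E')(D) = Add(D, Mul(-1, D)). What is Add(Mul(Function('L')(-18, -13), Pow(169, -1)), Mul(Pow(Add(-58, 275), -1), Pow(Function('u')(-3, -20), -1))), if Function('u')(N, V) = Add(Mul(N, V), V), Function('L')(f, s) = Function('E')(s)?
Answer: Rational(1, 8680) ≈ 0.00011521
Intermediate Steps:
Function('E')(D) = 0
Function('L')(f, s) = 0
Function('u')(N, V) = Add(V, Mul(N, V))
Add(Mul(Function('L')(-18, -13), Pow(169, -1)), Mul(Pow(Add(-58, 275), -1), Pow(Function('u')(-3, -20), -1))) = Add(Mul(0, Pow(169, -1)), Mul(Pow(Add(-58, 275), -1), Pow(Mul(-20, Add(1, -3)), -1))) = Add(Mul(0, Rational(1, 169)), Mul(Pow(217, -1), Pow(Mul(-20, -2), -1))) = Add(0, Mul(Rational(1, 217), Pow(40, -1))) = Add(0, Mul(Rational(1, 217), Rational(1, 40))) = Add(0, Rational(1, 8680)) = Rational(1, 8680)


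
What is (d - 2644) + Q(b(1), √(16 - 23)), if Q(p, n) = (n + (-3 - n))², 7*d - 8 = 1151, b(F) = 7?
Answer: -17286/7 ≈ -2469.4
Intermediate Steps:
d = 1159/7 (d = 8/7 + (⅐)*1151 = 8/7 + 1151/7 = 1159/7 ≈ 165.57)
Q(p, n) = 9 (Q(p, n) = (-3)² = 9)
(d - 2644) + Q(b(1), √(16 - 23)) = (1159/7 - 2644) + 9 = -17349/7 + 9 = -17286/7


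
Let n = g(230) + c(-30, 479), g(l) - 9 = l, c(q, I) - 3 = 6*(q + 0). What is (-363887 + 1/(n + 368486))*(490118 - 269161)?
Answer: -29632504840053775/368548 ≈ -8.0403e+10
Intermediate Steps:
c(q, I) = 3 + 6*q (c(q, I) = 3 + 6*(q + 0) = 3 + 6*q)
g(l) = 9 + l
n = 62 (n = (9 + 230) + (3 + 6*(-30)) = 239 + (3 - 180) = 239 - 177 = 62)
(-363887 + 1/(n + 368486))*(490118 - 269161) = (-363887 + 1/(62 + 368486))*(490118 - 269161) = (-363887 + 1/368548)*220957 = -134109826075/368548*220957 = -29632504840053775/368548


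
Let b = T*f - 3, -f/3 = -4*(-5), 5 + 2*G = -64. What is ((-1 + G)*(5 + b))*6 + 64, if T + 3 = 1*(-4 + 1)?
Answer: -77042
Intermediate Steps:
G = -69/2 (G = -5/2 + (1/2)*(-64) = -5/2 - 32 = -69/2 ≈ -34.500)
f = -60 (f = -(-12)*(-5) = -3*20 = -60)
T = -6 (T = -3 + 1*(-4 + 1) = -3 + 1*(-3) = -3 - 3 = -6)
b = 357 (b = -6*(-60) - 3 = 360 - 3 = 357)
((-1 + G)*(5 + b))*6 + 64 = ((-1 - 69/2)*(5 + 357))*6 + 64 = -71/2*362*6 + 64 = -12851*6 + 64 = -77106 + 64 = -77042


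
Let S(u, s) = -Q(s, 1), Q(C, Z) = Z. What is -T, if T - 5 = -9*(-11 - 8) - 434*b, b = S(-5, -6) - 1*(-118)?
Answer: 50602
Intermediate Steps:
S(u, s) = -1 (S(u, s) = -1*1 = -1)
b = 117 (b = -1 - 1*(-118) = -1 + 118 = 117)
T = -50602 (T = 5 + (-9*(-11 - 8) - 434*117) = 5 + (-9*(-19) - 50778) = 5 + (171 - 50778) = 5 - 50607 = -50602)
-T = -1*(-50602) = 50602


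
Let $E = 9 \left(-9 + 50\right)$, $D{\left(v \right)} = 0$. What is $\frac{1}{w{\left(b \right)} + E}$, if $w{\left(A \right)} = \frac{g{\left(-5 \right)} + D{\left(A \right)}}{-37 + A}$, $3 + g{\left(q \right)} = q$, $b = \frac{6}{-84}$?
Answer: $\frac{519}{191623} \approx 0.0027084$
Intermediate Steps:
$b = - \frac{1}{14}$ ($b = 6 \left(- \frac{1}{84}\right) = - \frac{1}{14} \approx -0.071429$)
$g{\left(q \right)} = -3 + q$
$E = 369$ ($E = 9 \cdot 41 = 369$)
$w{\left(A \right)} = - \frac{8}{-37 + A}$ ($w{\left(A \right)} = \frac{\left(-3 - 5\right) + 0}{-37 + A} = \frac{-8 + 0}{-37 + A} = - \frac{8}{-37 + A}$)
$\frac{1}{w{\left(b \right)} + E} = \frac{1}{- \frac{8}{-37 - \frac{1}{14}} + 369} = \frac{1}{- \frac{8}{- \frac{519}{14}} + 369} = \frac{1}{\left(-8\right) \left(- \frac{14}{519}\right) + 369} = \frac{1}{\frac{112}{519} + 369} = \frac{1}{\frac{191623}{519}} = \frac{519}{191623}$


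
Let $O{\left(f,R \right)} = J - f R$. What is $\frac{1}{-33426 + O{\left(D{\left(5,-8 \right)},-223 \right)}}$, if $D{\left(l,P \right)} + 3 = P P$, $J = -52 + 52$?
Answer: $- \frac{1}{19823} \approx -5.0446 \cdot 10^{-5}$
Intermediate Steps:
$J = 0$
$D{\left(l,P \right)} = -3 + P^{2}$ ($D{\left(l,P \right)} = -3 + P P = -3 + P^{2}$)
$O{\left(f,R \right)} = - R f$ ($O{\left(f,R \right)} = 0 - f R = 0 - R f = - R f$)
$\frac{1}{-33426 + O{\left(D{\left(5,-8 \right)},-223 \right)}} = \frac{1}{-33426 - - 223 \left(-3 + \left(-8\right)^{2}\right)} = \frac{1}{-33426 - - 223 \left(-3 + 64\right)} = \frac{1}{-33426 - \left(-223\right) 61} = \frac{1}{-33426 + 13603} = \frac{1}{-19823} = - \frac{1}{19823}$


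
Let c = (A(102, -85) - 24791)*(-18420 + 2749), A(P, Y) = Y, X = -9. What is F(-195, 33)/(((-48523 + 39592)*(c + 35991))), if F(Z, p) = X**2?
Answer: -3/128959600211 ≈ -2.3263e-11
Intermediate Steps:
F(Z, p) = 81 (F(Z, p) = (-9)**2 = 81)
c = 389831796 (c = (-85 - 24791)*(-18420 + 2749) = -24876*(-15671) = 389831796)
F(-195, 33)/(((-48523 + 39592)*(c + 35991))) = 81/(((-48523 + 39592)*(389831796 + 35991))) = 81/((-8931*389867787)) = 81/(-3481909205697) = 81*(-1/3481909205697) = -3/128959600211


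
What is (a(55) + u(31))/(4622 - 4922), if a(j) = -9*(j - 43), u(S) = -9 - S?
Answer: 37/75 ≈ 0.49333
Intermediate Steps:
a(j) = 387 - 9*j (a(j) = -9*(-43 + j) = 387 - 9*j)
(a(55) + u(31))/(4622 - 4922) = ((387 - 9*55) + (-9 - 1*31))/(4622 - 4922) = ((387 - 495) + (-9 - 31))/(-300) = (-108 - 40)*(-1/300) = -148*(-1/300) = 37/75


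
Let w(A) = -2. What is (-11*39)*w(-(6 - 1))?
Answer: 858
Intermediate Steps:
(-11*39)*w(-(6 - 1)) = -11*39*(-2) = -429*(-2) = 858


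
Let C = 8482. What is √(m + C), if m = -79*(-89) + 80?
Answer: √15593 ≈ 124.87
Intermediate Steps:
m = 7111 (m = 7031 + 80 = 7111)
√(m + C) = √(7111 + 8482) = √15593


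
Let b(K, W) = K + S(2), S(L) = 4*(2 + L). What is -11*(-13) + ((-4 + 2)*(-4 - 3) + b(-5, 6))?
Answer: 168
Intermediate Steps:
S(L) = 8 + 4*L
b(K, W) = 16 + K (b(K, W) = K + (8 + 4*2) = K + (8 + 8) = K + 16 = 16 + K)
-11*(-13) + ((-4 + 2)*(-4 - 3) + b(-5, 6)) = -11*(-13) + ((-4 + 2)*(-4 - 3) + (16 - 5)) = 143 + (-2*(-7) + 11) = 143 + (14 + 11) = 143 + 25 = 168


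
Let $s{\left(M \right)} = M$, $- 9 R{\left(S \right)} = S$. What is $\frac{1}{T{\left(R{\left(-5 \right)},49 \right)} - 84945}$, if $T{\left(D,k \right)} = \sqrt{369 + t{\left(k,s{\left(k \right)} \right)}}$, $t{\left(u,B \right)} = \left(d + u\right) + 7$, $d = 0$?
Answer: $- \frac{16989}{1443130520} - \frac{\sqrt{17}}{1443130520} \approx -1.1775 \cdot 10^{-5}$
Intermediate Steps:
$R{\left(S \right)} = - \frac{S}{9}$
$t{\left(u,B \right)} = 7 + u$ ($t{\left(u,B \right)} = \left(0 + u\right) + 7 = u + 7 = 7 + u$)
$T{\left(D,k \right)} = \sqrt{376 + k}$ ($T{\left(D,k \right)} = \sqrt{369 + \left(7 + k\right)} = \sqrt{376 + k}$)
$\frac{1}{T{\left(R{\left(-5 \right)},49 \right)} - 84945} = \frac{1}{\sqrt{376 + 49} - 84945} = \frac{1}{\sqrt{425} - 84945} = \frac{1}{5 \sqrt{17} - 84945} = \frac{1}{-84945 + 5 \sqrt{17}}$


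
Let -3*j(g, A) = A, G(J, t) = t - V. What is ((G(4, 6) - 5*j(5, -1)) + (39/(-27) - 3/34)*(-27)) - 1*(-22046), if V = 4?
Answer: 2252947/102 ≈ 22088.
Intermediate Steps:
G(J, t) = -4 + t (G(J, t) = t - 1*4 = t - 4 = -4 + t)
j(g, A) = -A/3
((G(4, 6) - 5*j(5, -1)) + (39/(-27) - 3/34)*(-27)) - 1*(-22046) = (((-4 + 6) - (-5)*(-1)/3) + (39/(-27) - 3/34)*(-27)) - 1*(-22046) = ((2 - 5*1/3) + (39*(-1/27) - 3*1/34)*(-27)) + 22046 = ((2 - 5/3) + (-13/9 - 3/34)*(-27)) + 22046 = (1/3 - 469/306*(-27)) + 22046 = (1/3 + 1407/34) + 22046 = 4255/102 + 22046 = 2252947/102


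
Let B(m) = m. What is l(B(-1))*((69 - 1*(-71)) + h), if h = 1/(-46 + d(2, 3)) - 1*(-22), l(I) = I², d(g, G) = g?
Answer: 7127/44 ≈ 161.98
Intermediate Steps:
h = 967/44 (h = 1/(-46 + 2) - 1*(-22) = 1/(-44) + 22 = -1/44 + 22 = 967/44 ≈ 21.977)
l(B(-1))*((69 - 1*(-71)) + h) = (-1)²*((69 - 1*(-71)) + 967/44) = 1*((69 + 71) + 967/44) = 1*(140 + 967/44) = 1*(7127/44) = 7127/44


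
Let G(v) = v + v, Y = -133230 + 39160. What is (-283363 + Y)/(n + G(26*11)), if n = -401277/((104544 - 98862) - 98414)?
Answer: -35000116956/53443981 ≈ -654.89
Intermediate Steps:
Y = -94070
G(v) = 2*v
n = 401277/92732 (n = -401277/(5682 - 98414) = -401277/(-92732) = -401277*(-1/92732) = 401277/92732 ≈ 4.3273)
(-283363 + Y)/(n + G(26*11)) = (-283363 - 94070)/(401277/92732 + 2*(26*11)) = -377433/(401277/92732 + 2*286) = -377433/(401277/92732 + 572) = -377433/53443981/92732 = -377433*92732/53443981 = -35000116956/53443981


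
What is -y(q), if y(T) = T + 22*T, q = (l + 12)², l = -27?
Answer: -5175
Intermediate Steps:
q = 225 (q = (-27 + 12)² = (-15)² = 225)
y(T) = 23*T
-y(q) = -23*225 = -1*5175 = -5175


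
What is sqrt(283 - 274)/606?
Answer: 1/202 ≈ 0.0049505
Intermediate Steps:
sqrt(283 - 274)/606 = sqrt(9)*(1/606) = 3*(1/606) = 1/202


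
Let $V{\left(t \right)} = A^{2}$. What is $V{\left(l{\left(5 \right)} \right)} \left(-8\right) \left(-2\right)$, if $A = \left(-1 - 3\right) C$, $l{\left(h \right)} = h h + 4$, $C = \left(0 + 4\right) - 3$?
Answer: $256$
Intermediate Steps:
$C = 1$ ($C = 4 - 3 = 1$)
$l{\left(h \right)} = 4 + h^{2}$ ($l{\left(h \right)} = h^{2} + 4 = 4 + h^{2}$)
$A = -4$ ($A = \left(-1 - 3\right) 1 = \left(-4\right) 1 = -4$)
$V{\left(t \right)} = 16$ ($V{\left(t \right)} = \left(-4\right)^{2} = 16$)
$V{\left(l{\left(5 \right)} \right)} \left(-8\right) \left(-2\right) = 16 \left(-8\right) \left(-2\right) = \left(-128\right) \left(-2\right) = 256$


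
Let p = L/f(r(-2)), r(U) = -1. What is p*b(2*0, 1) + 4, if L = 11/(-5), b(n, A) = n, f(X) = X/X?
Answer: 4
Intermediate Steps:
f(X) = 1
L = -11/5 (L = 11*(-1/5) = -11/5 ≈ -2.2000)
p = -11/5 (p = -11/5/1 = -11/5*1 = -11/5 ≈ -2.2000)
p*b(2*0, 1) + 4 = -22*0/5 + 4 = -11/5*0 + 4 = 0 + 4 = 4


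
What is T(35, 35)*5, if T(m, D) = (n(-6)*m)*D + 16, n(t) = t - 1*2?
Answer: -48920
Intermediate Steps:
n(t) = -2 + t (n(t) = t - 2 = -2 + t)
T(m, D) = 16 - 8*D*m (T(m, D) = ((-2 - 6)*m)*D + 16 = (-8*m)*D + 16 = -8*D*m + 16 = 16 - 8*D*m)
T(35, 35)*5 = (16 - 8*35*35)*5 = (16 - 9800)*5 = -9784*5 = -48920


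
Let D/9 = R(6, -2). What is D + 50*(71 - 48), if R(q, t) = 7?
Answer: 1213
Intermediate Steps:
D = 63 (D = 9*7 = 63)
D + 50*(71 - 48) = 63 + 50*(71 - 48) = 63 + 50*23 = 63 + 1150 = 1213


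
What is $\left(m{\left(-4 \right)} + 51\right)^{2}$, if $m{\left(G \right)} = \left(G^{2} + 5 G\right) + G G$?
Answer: $3969$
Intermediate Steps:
$m{\left(G \right)} = 2 G^{2} + 5 G$ ($m{\left(G \right)} = \left(G^{2} + 5 G\right) + G^{2} = 2 G^{2} + 5 G$)
$\left(m{\left(-4 \right)} + 51\right)^{2} = \left(- 4 \left(5 + 2 \left(-4\right)\right) + 51\right)^{2} = \left(- 4 \left(5 - 8\right) + 51\right)^{2} = \left(\left(-4\right) \left(-3\right) + 51\right)^{2} = \left(12 + 51\right)^{2} = 63^{2} = 3969$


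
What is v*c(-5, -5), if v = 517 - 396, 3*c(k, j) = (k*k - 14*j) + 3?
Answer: 11858/3 ≈ 3952.7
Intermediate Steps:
c(k, j) = 1 - 14*j/3 + k²/3 (c(k, j) = ((k*k - 14*j) + 3)/3 = ((k² - 14*j) + 3)/3 = (3 + k² - 14*j)/3 = 1 - 14*j/3 + k²/3)
v = 121
v*c(-5, -5) = 121*(1 - 14/3*(-5) + (⅓)*(-5)²) = 121*(1 + 70/3 + (⅓)*25) = 121*(1 + 70/3 + 25/3) = 121*(98/3) = 11858/3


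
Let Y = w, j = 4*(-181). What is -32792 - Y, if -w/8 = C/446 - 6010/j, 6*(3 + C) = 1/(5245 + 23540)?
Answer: -114066769236478/3485546865 ≈ -32726.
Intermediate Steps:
C = -518129/172710 (C = -3 + 1/(6*(5245 + 23540)) = -3 + (⅙)/28785 = -3 + (⅙)*(1/28785) = -3 + 1/172710 = -518129/172710 ≈ -3.0000)
j = -724
w = -231283560602/3485546865 (w = -8*(-518129/172710/446 - 6010/(-724)) = -8*(-518129/172710*1/446 - 6010*(-1/724)) = -8*(-518129/77028660 + 3005/362) = -8*115641780301/13942187460 = -231283560602/3485546865 ≈ -66.355)
Y = -231283560602/3485546865 ≈ -66.355
-32792 - Y = -32792 - 1*(-231283560602/3485546865) = -32792 + 231283560602/3485546865 = -114066769236478/3485546865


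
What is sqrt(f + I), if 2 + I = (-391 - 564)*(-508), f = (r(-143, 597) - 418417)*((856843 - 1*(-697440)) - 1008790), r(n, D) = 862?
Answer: I*sqrt(227772844477) ≈ 4.7726e+5*I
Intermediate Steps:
f = -227773329615 (f = (862 - 418417)*((856843 - 1*(-697440)) - 1008790) = -417555*((856843 + 697440) - 1008790) = -417555*(1554283 - 1008790) = -417555*545493 = -227773329615)
I = 485138 (I = -2 + (-391 - 564)*(-508) = -2 - 955*(-508) = -2 + 485140 = 485138)
sqrt(f + I) = sqrt(-227773329615 + 485138) = sqrt(-227772844477) = I*sqrt(227772844477)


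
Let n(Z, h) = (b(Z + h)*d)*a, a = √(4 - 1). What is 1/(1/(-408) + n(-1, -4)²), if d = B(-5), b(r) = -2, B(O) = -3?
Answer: 408/44063 ≈ 0.0092595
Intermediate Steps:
a = √3 ≈ 1.7320
d = -3
n(Z, h) = 6*√3 (n(Z, h) = (-2*(-3))*√3 = 6*√3)
1/(1/(-408) + n(-1, -4)²) = 1/(1/(-408) + (6*√3)²) = 1/(-1/408 + 108) = 1/(44063/408) = 408/44063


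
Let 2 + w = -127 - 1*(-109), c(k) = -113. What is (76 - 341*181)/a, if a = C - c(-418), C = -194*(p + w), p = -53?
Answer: -12329/2855 ≈ -4.3184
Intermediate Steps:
w = -20 (w = -2 + (-127 - 1*(-109)) = -2 + (-127 + 109) = -2 - 18 = -20)
C = 14162 (C = -194*(-53 - 20) = -194*(-73) = 14162)
a = 14275 (a = 14162 - 1*(-113) = 14162 + 113 = 14275)
(76 - 341*181)/a = (76 - 341*181)/14275 = (76 - 61721)*(1/14275) = -61645*1/14275 = -12329/2855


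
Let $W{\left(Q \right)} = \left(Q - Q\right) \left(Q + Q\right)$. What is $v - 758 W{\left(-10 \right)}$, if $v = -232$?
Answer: $-232$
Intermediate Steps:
$W{\left(Q \right)} = 0$ ($W{\left(Q \right)} = 0 \cdot 2 Q = 0$)
$v - 758 W{\left(-10 \right)} = -232 - 0 = -232 + 0 = -232$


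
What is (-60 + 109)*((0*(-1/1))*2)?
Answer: 0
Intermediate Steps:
(-60 + 109)*((0*(-1/1))*2) = 49*((0*(-1*1))*2) = 49*((0*(-1))*2) = 49*(0*2) = 49*0 = 0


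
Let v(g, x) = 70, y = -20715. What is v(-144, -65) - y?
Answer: 20785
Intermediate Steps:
v(-144, -65) - y = 70 - 1*(-20715) = 70 + 20715 = 20785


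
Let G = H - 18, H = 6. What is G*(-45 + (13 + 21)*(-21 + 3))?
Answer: 7884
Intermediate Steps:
G = -12 (G = 6 - 18 = -12)
G*(-45 + (13 + 21)*(-21 + 3)) = -12*(-45 + (13 + 21)*(-21 + 3)) = -12*(-45 + 34*(-18)) = -12*(-45 - 612) = -12*(-657) = 7884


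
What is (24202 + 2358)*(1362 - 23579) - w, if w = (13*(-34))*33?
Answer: -590068934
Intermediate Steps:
w = -14586 (w = -442*33 = -14586)
(24202 + 2358)*(1362 - 23579) - w = (24202 + 2358)*(1362 - 23579) - 1*(-14586) = 26560*(-22217) + 14586 = -590083520 + 14586 = -590068934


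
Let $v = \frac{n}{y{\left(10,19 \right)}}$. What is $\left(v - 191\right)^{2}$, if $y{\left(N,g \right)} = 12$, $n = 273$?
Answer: $\frac{452929}{16} \approx 28308.0$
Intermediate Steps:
$v = \frac{91}{4}$ ($v = \frac{273}{12} = 273 \cdot \frac{1}{12} = \frac{91}{4} \approx 22.75$)
$\left(v - 191\right)^{2} = \left(\frac{91}{4} - 191\right)^{2} = \left(- \frac{673}{4}\right)^{2} = \frac{452929}{16}$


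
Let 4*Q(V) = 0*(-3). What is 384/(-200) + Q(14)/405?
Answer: -48/25 ≈ -1.9200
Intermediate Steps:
Q(V) = 0 (Q(V) = (0*(-3))/4 = (¼)*0 = 0)
384/(-200) + Q(14)/405 = 384/(-200) + 0/405 = 384*(-1/200) + 0*(1/405) = -48/25 + 0 = -48/25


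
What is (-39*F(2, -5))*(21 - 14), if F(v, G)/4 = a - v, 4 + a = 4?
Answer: 2184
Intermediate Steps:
a = 0 (a = -4 + 4 = 0)
F(v, G) = -4*v (F(v, G) = 4*(0 - v) = 4*(-v) = -4*v)
(-39*F(2, -5))*(21 - 14) = (-(-156)*2)*(21 - 14) = -39*(-8)*7 = 312*7 = 2184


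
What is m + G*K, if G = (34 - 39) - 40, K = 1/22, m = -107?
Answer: -2399/22 ≈ -109.05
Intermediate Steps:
K = 1/22 ≈ 0.045455
G = -45 (G = -5 - 40 = -45)
m + G*K = -107 - 45*1/22 = -107 - 45/22 = -2399/22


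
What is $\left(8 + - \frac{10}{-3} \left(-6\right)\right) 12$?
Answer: $-144$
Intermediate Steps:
$\left(8 + - \frac{10}{-3} \left(-6\right)\right) 12 = \left(8 + \left(-10\right) \left(- \frac{1}{3}\right) \left(-6\right)\right) 12 = \left(8 + \frac{10}{3} \left(-6\right)\right) 12 = \left(8 - 20\right) 12 = \left(-12\right) 12 = -144$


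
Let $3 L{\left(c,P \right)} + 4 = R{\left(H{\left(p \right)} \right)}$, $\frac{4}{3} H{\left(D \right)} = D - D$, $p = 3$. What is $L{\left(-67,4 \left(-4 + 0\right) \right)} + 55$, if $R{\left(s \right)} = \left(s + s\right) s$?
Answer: $\frac{161}{3} \approx 53.667$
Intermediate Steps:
$H{\left(D \right)} = 0$ ($H{\left(D \right)} = \frac{3 \left(D - D\right)}{4} = \frac{3}{4} \cdot 0 = 0$)
$R{\left(s \right)} = 2 s^{2}$ ($R{\left(s \right)} = 2 s s = 2 s^{2}$)
$L{\left(c,P \right)} = - \frac{4}{3}$ ($L{\left(c,P \right)} = - \frac{4}{3} + \frac{2 \cdot 0^{2}}{3} = - \frac{4}{3} + \frac{2 \cdot 0}{3} = - \frac{4}{3} + \frac{1}{3} \cdot 0 = - \frac{4}{3} + 0 = - \frac{4}{3}$)
$L{\left(-67,4 \left(-4 + 0\right) \right)} + 55 = - \frac{4}{3} + 55 = \frac{161}{3}$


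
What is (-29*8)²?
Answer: 53824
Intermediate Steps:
(-29*8)² = (-232)² = 53824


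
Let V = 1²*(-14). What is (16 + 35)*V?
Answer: -714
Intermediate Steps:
V = -14 (V = 1*(-14) = -14)
(16 + 35)*V = (16 + 35)*(-14) = 51*(-14) = -714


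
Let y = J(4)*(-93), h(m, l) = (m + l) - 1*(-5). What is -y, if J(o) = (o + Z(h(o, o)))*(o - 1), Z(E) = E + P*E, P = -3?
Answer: -6138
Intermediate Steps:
h(m, l) = 5 + l + m (h(m, l) = (l + m) + 5 = 5 + l + m)
Z(E) = -2*E (Z(E) = E - 3*E = -2*E)
J(o) = (-1 + o)*(-10 - 3*o) (J(o) = (o - 2*(5 + o + o))*(o - 1) = (o - 2*(5 + 2*o))*(-1 + o) = (o + (-10 - 4*o))*(-1 + o) = (-10 - 3*o)*(-1 + o) = (-1 + o)*(-10 - 3*o))
y = 6138 (y = (10 - 7*4 - 3*4²)*(-93) = (10 - 28 - 3*16)*(-93) = (10 - 28 - 48)*(-93) = -66*(-93) = 6138)
-y = -1*6138 = -6138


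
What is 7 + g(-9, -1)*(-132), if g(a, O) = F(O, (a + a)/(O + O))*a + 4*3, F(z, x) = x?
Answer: 9115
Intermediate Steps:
g(a, O) = 12 + a²/O (g(a, O) = ((a + a)/(O + O))*a + 4*3 = ((2*a)/((2*O)))*a + 12 = ((2*a)*(1/(2*O)))*a + 12 = (a/O)*a + 12 = a²/O + 12 = 12 + a²/O)
7 + g(-9, -1)*(-132) = 7 + (12 + (-9)²/(-1))*(-132) = 7 + (12 - 1*81)*(-132) = 7 + (12 - 81)*(-132) = 7 - 69*(-132) = 7 + 9108 = 9115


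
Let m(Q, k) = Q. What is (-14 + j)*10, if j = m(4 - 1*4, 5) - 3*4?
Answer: -260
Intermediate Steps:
j = -12 (j = (4 - 1*4) - 3*4 = (4 - 4) - 12 = 0 - 12 = -12)
(-14 + j)*10 = (-14 - 12)*10 = -26*10 = -260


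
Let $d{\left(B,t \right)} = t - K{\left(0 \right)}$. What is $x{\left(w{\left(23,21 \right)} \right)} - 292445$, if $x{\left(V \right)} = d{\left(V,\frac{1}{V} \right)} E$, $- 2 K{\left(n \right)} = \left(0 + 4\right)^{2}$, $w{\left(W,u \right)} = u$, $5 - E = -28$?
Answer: $- \frac{2045256}{7} \approx -2.9218 \cdot 10^{5}$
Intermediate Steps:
$E = 33$ ($E = 5 - -28 = 5 + 28 = 33$)
$K{\left(n \right)} = -8$ ($K{\left(n \right)} = - \frac{\left(0 + 4\right)^{2}}{2} = - \frac{4^{2}}{2} = \left(- \frac{1}{2}\right) 16 = -8$)
$d{\left(B,t \right)} = 8 + t$ ($d{\left(B,t \right)} = t - -8 = t + 8 = 8 + t$)
$x{\left(V \right)} = 264 + \frac{33}{V}$ ($x{\left(V \right)} = \left(8 + \frac{1}{V}\right) 33 = 264 + \frac{33}{V}$)
$x{\left(w{\left(23,21 \right)} \right)} - 292445 = \left(264 + \frac{33}{21}\right) - 292445 = \left(264 + 33 \cdot \frac{1}{21}\right) - 292445 = \left(264 + \frac{11}{7}\right) - 292445 = \frac{1859}{7} - 292445 = - \frac{2045256}{7}$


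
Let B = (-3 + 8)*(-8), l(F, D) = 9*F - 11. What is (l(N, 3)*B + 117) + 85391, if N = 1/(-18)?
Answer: 85968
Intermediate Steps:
N = -1/18 ≈ -0.055556
l(F, D) = -11 + 9*F
B = -40 (B = 5*(-8) = -40)
(l(N, 3)*B + 117) + 85391 = ((-11 + 9*(-1/18))*(-40) + 117) + 85391 = ((-11 - ½)*(-40) + 117) + 85391 = (-23/2*(-40) + 117) + 85391 = (460 + 117) + 85391 = 577 + 85391 = 85968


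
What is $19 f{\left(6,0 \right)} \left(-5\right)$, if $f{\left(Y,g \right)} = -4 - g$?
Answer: $380$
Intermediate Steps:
$19 f{\left(6,0 \right)} \left(-5\right) = 19 \left(-4 - 0\right) \left(-5\right) = 19 \left(-4 + 0\right) \left(-5\right) = 19 \left(-4\right) \left(-5\right) = \left(-76\right) \left(-5\right) = 380$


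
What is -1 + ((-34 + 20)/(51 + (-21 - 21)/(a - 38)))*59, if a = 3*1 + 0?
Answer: -4391/261 ≈ -16.824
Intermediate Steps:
a = 3 (a = 3 + 0 = 3)
-1 + ((-34 + 20)/(51 + (-21 - 21)/(a - 38)))*59 = -1 + ((-34 + 20)/(51 + (-21 - 21)/(3 - 38)))*59 = -1 - 14/(51 - 42/(-35))*59 = -1 - 14/(51 - 42*(-1/35))*59 = -1 - 14/(51 + 6/5)*59 = -1 - 14/261/5*59 = -1 - 14*5/261*59 = -1 - 70/261*59 = -1 - 4130/261 = -4391/261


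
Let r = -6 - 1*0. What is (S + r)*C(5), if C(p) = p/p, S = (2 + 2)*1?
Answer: -2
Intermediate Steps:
r = -6 (r = -6 + 0 = -6)
S = 4 (S = 4*1 = 4)
C(p) = 1
(S + r)*C(5) = (4 - 6)*1 = -2*1 = -2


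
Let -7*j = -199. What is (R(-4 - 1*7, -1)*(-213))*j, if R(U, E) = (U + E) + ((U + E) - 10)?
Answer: 1441158/7 ≈ 2.0588e+5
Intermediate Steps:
j = 199/7 (j = -⅐*(-199) = 199/7 ≈ 28.429)
R(U, E) = -10 + 2*E + 2*U (R(U, E) = (E + U) + ((E + U) - 10) = (E + U) + (-10 + E + U) = -10 + 2*E + 2*U)
(R(-4 - 1*7, -1)*(-213))*j = ((-10 + 2*(-1) + 2*(-4 - 1*7))*(-213))*(199/7) = ((-10 - 2 + 2*(-4 - 7))*(-213))*(199/7) = ((-10 - 2 + 2*(-11))*(-213))*(199/7) = ((-10 - 2 - 22)*(-213))*(199/7) = -34*(-213)*(199/7) = 7242*(199/7) = 1441158/7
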